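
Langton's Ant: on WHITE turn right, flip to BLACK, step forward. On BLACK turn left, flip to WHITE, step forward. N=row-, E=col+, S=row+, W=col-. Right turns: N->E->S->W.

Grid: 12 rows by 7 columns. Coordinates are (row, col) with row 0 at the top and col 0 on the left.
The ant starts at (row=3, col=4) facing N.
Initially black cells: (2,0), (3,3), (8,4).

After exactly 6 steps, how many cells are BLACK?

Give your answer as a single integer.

Answer: 5

Derivation:
Step 1: on WHITE (3,4): turn R to E, flip to black, move to (3,5). |black|=4
Step 2: on WHITE (3,5): turn R to S, flip to black, move to (4,5). |black|=5
Step 3: on WHITE (4,5): turn R to W, flip to black, move to (4,4). |black|=6
Step 4: on WHITE (4,4): turn R to N, flip to black, move to (3,4). |black|=7
Step 5: on BLACK (3,4): turn L to W, flip to white, move to (3,3). |black|=6
Step 6: on BLACK (3,3): turn L to S, flip to white, move to (4,3). |black|=5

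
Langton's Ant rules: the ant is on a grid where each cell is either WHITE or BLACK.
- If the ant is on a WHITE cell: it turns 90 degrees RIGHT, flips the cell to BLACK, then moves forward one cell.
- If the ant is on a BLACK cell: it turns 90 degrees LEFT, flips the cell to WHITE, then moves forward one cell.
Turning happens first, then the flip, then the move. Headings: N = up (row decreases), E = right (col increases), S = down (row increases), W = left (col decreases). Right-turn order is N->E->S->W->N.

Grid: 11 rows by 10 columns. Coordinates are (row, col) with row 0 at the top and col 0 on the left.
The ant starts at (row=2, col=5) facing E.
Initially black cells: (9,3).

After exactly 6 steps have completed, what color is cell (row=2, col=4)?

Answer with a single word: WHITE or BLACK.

Answer: BLACK

Derivation:
Step 1: on WHITE (2,5): turn R to S, flip to black, move to (3,5). |black|=2
Step 2: on WHITE (3,5): turn R to W, flip to black, move to (3,4). |black|=3
Step 3: on WHITE (3,4): turn R to N, flip to black, move to (2,4). |black|=4
Step 4: on WHITE (2,4): turn R to E, flip to black, move to (2,5). |black|=5
Step 5: on BLACK (2,5): turn L to N, flip to white, move to (1,5). |black|=4
Step 6: on WHITE (1,5): turn R to E, flip to black, move to (1,6). |black|=5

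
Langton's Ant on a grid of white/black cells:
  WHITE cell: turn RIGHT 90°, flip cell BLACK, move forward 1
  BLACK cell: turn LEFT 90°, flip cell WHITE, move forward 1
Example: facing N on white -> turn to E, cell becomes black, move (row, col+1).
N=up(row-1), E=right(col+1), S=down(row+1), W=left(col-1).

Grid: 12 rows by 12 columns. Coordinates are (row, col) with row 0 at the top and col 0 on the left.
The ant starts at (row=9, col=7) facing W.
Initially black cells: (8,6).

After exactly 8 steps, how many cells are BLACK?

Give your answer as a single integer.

Step 1: on WHITE (9,7): turn R to N, flip to black, move to (8,7). |black|=2
Step 2: on WHITE (8,7): turn R to E, flip to black, move to (8,8). |black|=3
Step 3: on WHITE (8,8): turn R to S, flip to black, move to (9,8). |black|=4
Step 4: on WHITE (9,8): turn R to W, flip to black, move to (9,7). |black|=5
Step 5: on BLACK (9,7): turn L to S, flip to white, move to (10,7). |black|=4
Step 6: on WHITE (10,7): turn R to W, flip to black, move to (10,6). |black|=5
Step 7: on WHITE (10,6): turn R to N, flip to black, move to (9,6). |black|=6
Step 8: on WHITE (9,6): turn R to E, flip to black, move to (9,7). |black|=7

Answer: 7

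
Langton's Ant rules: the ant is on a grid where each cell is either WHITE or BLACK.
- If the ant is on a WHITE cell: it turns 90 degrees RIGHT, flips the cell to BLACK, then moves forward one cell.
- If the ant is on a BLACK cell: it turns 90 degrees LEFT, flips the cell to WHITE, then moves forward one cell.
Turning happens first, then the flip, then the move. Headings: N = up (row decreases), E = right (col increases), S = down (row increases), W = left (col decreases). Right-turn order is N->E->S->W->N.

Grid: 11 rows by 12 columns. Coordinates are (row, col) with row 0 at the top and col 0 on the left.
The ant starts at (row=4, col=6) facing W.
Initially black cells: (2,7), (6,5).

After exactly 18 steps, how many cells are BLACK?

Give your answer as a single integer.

Step 1: on WHITE (4,6): turn R to N, flip to black, move to (3,6). |black|=3
Step 2: on WHITE (3,6): turn R to E, flip to black, move to (3,7). |black|=4
Step 3: on WHITE (3,7): turn R to S, flip to black, move to (4,7). |black|=5
Step 4: on WHITE (4,7): turn R to W, flip to black, move to (4,6). |black|=6
Step 5: on BLACK (4,6): turn L to S, flip to white, move to (5,6). |black|=5
Step 6: on WHITE (5,6): turn R to W, flip to black, move to (5,5). |black|=6
Step 7: on WHITE (5,5): turn R to N, flip to black, move to (4,5). |black|=7
Step 8: on WHITE (4,5): turn R to E, flip to black, move to (4,6). |black|=8
Step 9: on WHITE (4,6): turn R to S, flip to black, move to (5,6). |black|=9
Step 10: on BLACK (5,6): turn L to E, flip to white, move to (5,7). |black|=8
Step 11: on WHITE (5,7): turn R to S, flip to black, move to (6,7). |black|=9
Step 12: on WHITE (6,7): turn R to W, flip to black, move to (6,6). |black|=10
Step 13: on WHITE (6,6): turn R to N, flip to black, move to (5,6). |black|=11
Step 14: on WHITE (5,6): turn R to E, flip to black, move to (5,7). |black|=12
Step 15: on BLACK (5,7): turn L to N, flip to white, move to (4,7). |black|=11
Step 16: on BLACK (4,7): turn L to W, flip to white, move to (4,6). |black|=10
Step 17: on BLACK (4,6): turn L to S, flip to white, move to (5,6). |black|=9
Step 18: on BLACK (5,6): turn L to E, flip to white, move to (5,7). |black|=8

Answer: 8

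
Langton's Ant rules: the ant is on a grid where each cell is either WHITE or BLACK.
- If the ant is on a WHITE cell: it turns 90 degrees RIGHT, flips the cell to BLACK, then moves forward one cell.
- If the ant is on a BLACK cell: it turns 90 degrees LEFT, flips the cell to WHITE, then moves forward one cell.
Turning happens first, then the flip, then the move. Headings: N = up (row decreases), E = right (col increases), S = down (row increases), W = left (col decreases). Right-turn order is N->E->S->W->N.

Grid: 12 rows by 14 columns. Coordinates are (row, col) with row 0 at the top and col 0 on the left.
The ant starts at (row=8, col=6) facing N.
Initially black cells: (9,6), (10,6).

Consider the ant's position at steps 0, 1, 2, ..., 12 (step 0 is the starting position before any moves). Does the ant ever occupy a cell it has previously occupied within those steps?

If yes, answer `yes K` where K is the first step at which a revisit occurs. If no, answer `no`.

Step 1: on WHITE (8,6): turn R to E, flip to black, move to (8,7). |black|=3 — new cell
Step 2: on WHITE (8,7): turn R to S, flip to black, move to (9,7). |black|=4 — new cell
Step 3: on WHITE (9,7): turn R to W, flip to black, move to (9,6). |black|=5 — new cell
Step 4: on BLACK (9,6): turn L to S, flip to white, move to (10,6). |black|=4 — new cell
Step 5: on BLACK (10,6): turn L to E, flip to white, move to (10,7). |black|=3 — new cell
Step 6: on WHITE (10,7): turn R to S, flip to black, move to (11,7). |black|=4 — new cell
Step 7: on WHITE (11,7): turn R to W, flip to black, move to (11,6). |black|=5 — new cell
Step 8: on WHITE (11,6): turn R to N, flip to black, move to (10,6). |black|=6 — REVISIT

Answer: yes 8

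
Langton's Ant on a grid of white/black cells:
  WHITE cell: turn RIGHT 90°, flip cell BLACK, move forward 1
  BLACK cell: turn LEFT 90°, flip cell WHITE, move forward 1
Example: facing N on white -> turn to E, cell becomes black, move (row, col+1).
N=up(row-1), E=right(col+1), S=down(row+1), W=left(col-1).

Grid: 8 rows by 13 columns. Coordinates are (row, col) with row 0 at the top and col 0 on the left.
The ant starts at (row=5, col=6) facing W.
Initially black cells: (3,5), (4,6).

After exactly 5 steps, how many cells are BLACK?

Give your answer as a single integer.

Answer: 3

Derivation:
Step 1: on WHITE (5,6): turn R to N, flip to black, move to (4,6). |black|=3
Step 2: on BLACK (4,6): turn L to W, flip to white, move to (4,5). |black|=2
Step 3: on WHITE (4,5): turn R to N, flip to black, move to (3,5). |black|=3
Step 4: on BLACK (3,5): turn L to W, flip to white, move to (3,4). |black|=2
Step 5: on WHITE (3,4): turn R to N, flip to black, move to (2,4). |black|=3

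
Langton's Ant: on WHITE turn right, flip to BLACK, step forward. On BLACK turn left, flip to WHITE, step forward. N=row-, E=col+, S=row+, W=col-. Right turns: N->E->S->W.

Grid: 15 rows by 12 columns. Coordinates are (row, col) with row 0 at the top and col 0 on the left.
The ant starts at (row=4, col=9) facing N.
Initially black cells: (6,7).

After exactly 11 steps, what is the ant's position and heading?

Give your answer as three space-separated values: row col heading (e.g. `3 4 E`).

Step 1: on WHITE (4,9): turn R to E, flip to black, move to (4,10). |black|=2
Step 2: on WHITE (4,10): turn R to S, flip to black, move to (5,10). |black|=3
Step 3: on WHITE (5,10): turn R to W, flip to black, move to (5,9). |black|=4
Step 4: on WHITE (5,9): turn R to N, flip to black, move to (4,9). |black|=5
Step 5: on BLACK (4,9): turn L to W, flip to white, move to (4,8). |black|=4
Step 6: on WHITE (4,8): turn R to N, flip to black, move to (3,8). |black|=5
Step 7: on WHITE (3,8): turn R to E, flip to black, move to (3,9). |black|=6
Step 8: on WHITE (3,9): turn R to S, flip to black, move to (4,9). |black|=7
Step 9: on WHITE (4,9): turn R to W, flip to black, move to (4,8). |black|=8
Step 10: on BLACK (4,8): turn L to S, flip to white, move to (5,8). |black|=7
Step 11: on WHITE (5,8): turn R to W, flip to black, move to (5,7). |black|=8

Answer: 5 7 W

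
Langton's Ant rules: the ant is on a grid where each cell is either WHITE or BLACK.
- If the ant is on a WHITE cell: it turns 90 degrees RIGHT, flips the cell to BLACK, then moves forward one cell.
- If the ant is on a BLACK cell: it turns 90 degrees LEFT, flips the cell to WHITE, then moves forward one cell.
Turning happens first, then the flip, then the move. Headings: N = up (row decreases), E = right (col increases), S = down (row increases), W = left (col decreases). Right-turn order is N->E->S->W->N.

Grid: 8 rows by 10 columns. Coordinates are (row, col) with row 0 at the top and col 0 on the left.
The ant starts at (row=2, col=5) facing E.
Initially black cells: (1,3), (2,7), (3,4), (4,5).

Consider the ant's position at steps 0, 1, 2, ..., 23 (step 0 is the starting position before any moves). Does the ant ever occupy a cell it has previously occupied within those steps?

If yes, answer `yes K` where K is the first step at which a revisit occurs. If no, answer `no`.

Answer: yes 6

Derivation:
Step 1: on WHITE (2,5): turn R to S, flip to black, move to (3,5). |black|=5 — new cell
Step 2: on WHITE (3,5): turn R to W, flip to black, move to (3,4). |black|=6 — new cell
Step 3: on BLACK (3,4): turn L to S, flip to white, move to (4,4). |black|=5 — new cell
Step 4: on WHITE (4,4): turn R to W, flip to black, move to (4,3). |black|=6 — new cell
Step 5: on WHITE (4,3): turn R to N, flip to black, move to (3,3). |black|=7 — new cell
Step 6: on WHITE (3,3): turn R to E, flip to black, move to (3,4). |black|=8 — REVISIT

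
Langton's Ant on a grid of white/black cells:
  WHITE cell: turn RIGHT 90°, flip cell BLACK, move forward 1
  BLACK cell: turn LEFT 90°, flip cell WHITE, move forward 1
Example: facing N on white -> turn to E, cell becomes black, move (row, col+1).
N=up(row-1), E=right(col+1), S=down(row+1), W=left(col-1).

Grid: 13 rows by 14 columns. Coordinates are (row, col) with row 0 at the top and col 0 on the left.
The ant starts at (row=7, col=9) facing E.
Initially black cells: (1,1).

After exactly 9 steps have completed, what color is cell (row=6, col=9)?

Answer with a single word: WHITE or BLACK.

Step 1: on WHITE (7,9): turn R to S, flip to black, move to (8,9). |black|=2
Step 2: on WHITE (8,9): turn R to W, flip to black, move to (8,8). |black|=3
Step 3: on WHITE (8,8): turn R to N, flip to black, move to (7,8). |black|=4
Step 4: on WHITE (7,8): turn R to E, flip to black, move to (7,9). |black|=5
Step 5: on BLACK (7,9): turn L to N, flip to white, move to (6,9). |black|=4
Step 6: on WHITE (6,9): turn R to E, flip to black, move to (6,10). |black|=5
Step 7: on WHITE (6,10): turn R to S, flip to black, move to (7,10). |black|=6
Step 8: on WHITE (7,10): turn R to W, flip to black, move to (7,9). |black|=7
Step 9: on WHITE (7,9): turn R to N, flip to black, move to (6,9). |black|=8

Answer: BLACK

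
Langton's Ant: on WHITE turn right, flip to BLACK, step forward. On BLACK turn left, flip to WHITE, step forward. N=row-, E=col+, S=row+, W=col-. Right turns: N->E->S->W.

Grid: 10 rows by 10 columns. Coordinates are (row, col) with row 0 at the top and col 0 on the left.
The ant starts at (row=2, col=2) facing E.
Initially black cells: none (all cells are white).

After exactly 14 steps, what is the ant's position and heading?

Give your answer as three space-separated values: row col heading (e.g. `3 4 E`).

Step 1: on WHITE (2,2): turn R to S, flip to black, move to (3,2). |black|=1
Step 2: on WHITE (3,2): turn R to W, flip to black, move to (3,1). |black|=2
Step 3: on WHITE (3,1): turn R to N, flip to black, move to (2,1). |black|=3
Step 4: on WHITE (2,1): turn R to E, flip to black, move to (2,2). |black|=4
Step 5: on BLACK (2,2): turn L to N, flip to white, move to (1,2). |black|=3
Step 6: on WHITE (1,2): turn R to E, flip to black, move to (1,3). |black|=4
Step 7: on WHITE (1,3): turn R to S, flip to black, move to (2,3). |black|=5
Step 8: on WHITE (2,3): turn R to W, flip to black, move to (2,2). |black|=6
Step 9: on WHITE (2,2): turn R to N, flip to black, move to (1,2). |black|=7
Step 10: on BLACK (1,2): turn L to W, flip to white, move to (1,1). |black|=6
Step 11: on WHITE (1,1): turn R to N, flip to black, move to (0,1). |black|=7
Step 12: on WHITE (0,1): turn R to E, flip to black, move to (0,2). |black|=8
Step 13: on WHITE (0,2): turn R to S, flip to black, move to (1,2). |black|=9
Step 14: on WHITE (1,2): turn R to W, flip to black, move to (1,1). |black|=10

Answer: 1 1 W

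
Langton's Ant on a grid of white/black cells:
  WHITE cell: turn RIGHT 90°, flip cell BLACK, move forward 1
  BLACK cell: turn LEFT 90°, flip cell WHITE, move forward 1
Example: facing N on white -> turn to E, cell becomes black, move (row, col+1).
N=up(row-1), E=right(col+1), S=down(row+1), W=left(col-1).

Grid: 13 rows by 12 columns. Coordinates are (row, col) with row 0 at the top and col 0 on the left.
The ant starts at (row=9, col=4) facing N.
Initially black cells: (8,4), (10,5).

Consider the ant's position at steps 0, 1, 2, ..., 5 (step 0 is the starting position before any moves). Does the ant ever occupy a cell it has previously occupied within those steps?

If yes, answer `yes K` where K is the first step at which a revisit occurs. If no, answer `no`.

Step 1: on WHITE (9,4): turn R to E, flip to black, move to (9,5). |black|=3 — new cell
Step 2: on WHITE (9,5): turn R to S, flip to black, move to (10,5). |black|=4 — new cell
Step 3: on BLACK (10,5): turn L to E, flip to white, move to (10,6). |black|=3 — new cell
Step 4: on WHITE (10,6): turn R to S, flip to black, move to (11,6). |black|=4 — new cell
Step 5: on WHITE (11,6): turn R to W, flip to black, move to (11,5). |black|=5 — new cell
No revisit within 5 steps.

Answer: no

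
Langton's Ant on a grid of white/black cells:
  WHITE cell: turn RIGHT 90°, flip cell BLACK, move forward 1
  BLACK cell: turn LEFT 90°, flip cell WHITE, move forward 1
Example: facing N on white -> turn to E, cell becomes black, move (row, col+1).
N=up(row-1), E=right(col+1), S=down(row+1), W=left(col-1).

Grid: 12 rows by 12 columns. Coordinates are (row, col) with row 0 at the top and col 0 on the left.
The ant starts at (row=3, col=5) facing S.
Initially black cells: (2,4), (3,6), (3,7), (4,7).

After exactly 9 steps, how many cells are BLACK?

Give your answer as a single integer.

Answer: 9

Derivation:
Step 1: on WHITE (3,5): turn R to W, flip to black, move to (3,4). |black|=5
Step 2: on WHITE (3,4): turn R to N, flip to black, move to (2,4). |black|=6
Step 3: on BLACK (2,4): turn L to W, flip to white, move to (2,3). |black|=5
Step 4: on WHITE (2,3): turn R to N, flip to black, move to (1,3). |black|=6
Step 5: on WHITE (1,3): turn R to E, flip to black, move to (1,4). |black|=7
Step 6: on WHITE (1,4): turn R to S, flip to black, move to (2,4). |black|=8
Step 7: on WHITE (2,4): turn R to W, flip to black, move to (2,3). |black|=9
Step 8: on BLACK (2,3): turn L to S, flip to white, move to (3,3). |black|=8
Step 9: on WHITE (3,3): turn R to W, flip to black, move to (3,2). |black|=9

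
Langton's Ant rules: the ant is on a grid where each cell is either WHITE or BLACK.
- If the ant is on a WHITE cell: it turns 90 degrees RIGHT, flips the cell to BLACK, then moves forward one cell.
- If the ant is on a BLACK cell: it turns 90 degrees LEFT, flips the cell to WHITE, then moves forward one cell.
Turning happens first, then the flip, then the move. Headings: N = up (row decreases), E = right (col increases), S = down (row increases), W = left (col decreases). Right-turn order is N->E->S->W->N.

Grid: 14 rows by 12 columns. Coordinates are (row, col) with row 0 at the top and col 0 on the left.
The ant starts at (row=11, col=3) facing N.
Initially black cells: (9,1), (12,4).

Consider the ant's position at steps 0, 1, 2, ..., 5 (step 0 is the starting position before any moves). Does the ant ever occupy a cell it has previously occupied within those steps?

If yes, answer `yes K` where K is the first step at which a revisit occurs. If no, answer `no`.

Step 1: on WHITE (11,3): turn R to E, flip to black, move to (11,4). |black|=3 — new cell
Step 2: on WHITE (11,4): turn R to S, flip to black, move to (12,4). |black|=4 — new cell
Step 3: on BLACK (12,4): turn L to E, flip to white, move to (12,5). |black|=3 — new cell
Step 4: on WHITE (12,5): turn R to S, flip to black, move to (13,5). |black|=4 — new cell
Step 5: on WHITE (13,5): turn R to W, flip to black, move to (13,4). |black|=5 — new cell
No revisit within 5 steps.

Answer: no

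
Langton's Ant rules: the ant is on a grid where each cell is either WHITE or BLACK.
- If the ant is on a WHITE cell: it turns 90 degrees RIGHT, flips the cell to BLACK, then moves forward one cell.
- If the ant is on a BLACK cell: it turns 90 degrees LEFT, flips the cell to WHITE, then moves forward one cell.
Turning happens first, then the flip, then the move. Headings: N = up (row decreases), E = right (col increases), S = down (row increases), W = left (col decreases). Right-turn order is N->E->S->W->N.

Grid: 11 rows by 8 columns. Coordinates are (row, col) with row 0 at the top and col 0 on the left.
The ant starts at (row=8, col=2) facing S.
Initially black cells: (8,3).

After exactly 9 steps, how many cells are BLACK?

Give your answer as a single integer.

Answer: 6

Derivation:
Step 1: on WHITE (8,2): turn R to W, flip to black, move to (8,1). |black|=2
Step 2: on WHITE (8,1): turn R to N, flip to black, move to (7,1). |black|=3
Step 3: on WHITE (7,1): turn R to E, flip to black, move to (7,2). |black|=4
Step 4: on WHITE (7,2): turn R to S, flip to black, move to (8,2). |black|=5
Step 5: on BLACK (8,2): turn L to E, flip to white, move to (8,3). |black|=4
Step 6: on BLACK (8,3): turn L to N, flip to white, move to (7,3). |black|=3
Step 7: on WHITE (7,3): turn R to E, flip to black, move to (7,4). |black|=4
Step 8: on WHITE (7,4): turn R to S, flip to black, move to (8,4). |black|=5
Step 9: on WHITE (8,4): turn R to W, flip to black, move to (8,3). |black|=6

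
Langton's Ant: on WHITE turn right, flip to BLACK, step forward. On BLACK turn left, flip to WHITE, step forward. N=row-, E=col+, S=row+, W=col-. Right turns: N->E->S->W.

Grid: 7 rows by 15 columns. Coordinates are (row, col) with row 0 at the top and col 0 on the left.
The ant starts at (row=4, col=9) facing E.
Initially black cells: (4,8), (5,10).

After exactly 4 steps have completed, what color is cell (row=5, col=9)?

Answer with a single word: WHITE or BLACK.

Step 1: on WHITE (4,9): turn R to S, flip to black, move to (5,9). |black|=3
Step 2: on WHITE (5,9): turn R to W, flip to black, move to (5,8). |black|=4
Step 3: on WHITE (5,8): turn R to N, flip to black, move to (4,8). |black|=5
Step 4: on BLACK (4,8): turn L to W, flip to white, move to (4,7). |black|=4

Answer: BLACK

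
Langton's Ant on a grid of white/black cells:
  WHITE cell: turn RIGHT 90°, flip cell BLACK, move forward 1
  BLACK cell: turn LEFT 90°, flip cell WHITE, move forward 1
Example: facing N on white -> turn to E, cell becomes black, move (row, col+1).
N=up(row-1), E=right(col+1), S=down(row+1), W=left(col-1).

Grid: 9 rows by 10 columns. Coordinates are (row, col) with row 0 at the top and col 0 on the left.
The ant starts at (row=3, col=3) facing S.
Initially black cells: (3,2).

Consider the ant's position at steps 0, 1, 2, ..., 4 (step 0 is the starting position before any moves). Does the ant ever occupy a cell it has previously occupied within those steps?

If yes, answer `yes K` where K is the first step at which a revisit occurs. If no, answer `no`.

Step 1: on WHITE (3,3): turn R to W, flip to black, move to (3,2). |black|=2 — new cell
Step 2: on BLACK (3,2): turn L to S, flip to white, move to (4,2). |black|=1 — new cell
Step 3: on WHITE (4,2): turn R to W, flip to black, move to (4,1). |black|=2 — new cell
Step 4: on WHITE (4,1): turn R to N, flip to black, move to (3,1). |black|=3 — new cell
No revisit within 4 steps.

Answer: no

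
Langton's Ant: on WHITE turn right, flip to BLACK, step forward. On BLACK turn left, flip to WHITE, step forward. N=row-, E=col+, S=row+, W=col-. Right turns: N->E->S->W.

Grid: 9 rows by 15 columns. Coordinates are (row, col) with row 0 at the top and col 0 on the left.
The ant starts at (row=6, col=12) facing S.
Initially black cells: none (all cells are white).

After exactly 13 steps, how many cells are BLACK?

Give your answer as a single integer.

Answer: 9

Derivation:
Step 1: on WHITE (6,12): turn R to W, flip to black, move to (6,11). |black|=1
Step 2: on WHITE (6,11): turn R to N, flip to black, move to (5,11). |black|=2
Step 3: on WHITE (5,11): turn R to E, flip to black, move to (5,12). |black|=3
Step 4: on WHITE (5,12): turn R to S, flip to black, move to (6,12). |black|=4
Step 5: on BLACK (6,12): turn L to E, flip to white, move to (6,13). |black|=3
Step 6: on WHITE (6,13): turn R to S, flip to black, move to (7,13). |black|=4
Step 7: on WHITE (7,13): turn R to W, flip to black, move to (7,12). |black|=5
Step 8: on WHITE (7,12): turn R to N, flip to black, move to (6,12). |black|=6
Step 9: on WHITE (6,12): turn R to E, flip to black, move to (6,13). |black|=7
Step 10: on BLACK (6,13): turn L to N, flip to white, move to (5,13). |black|=6
Step 11: on WHITE (5,13): turn R to E, flip to black, move to (5,14). |black|=7
Step 12: on WHITE (5,14): turn R to S, flip to black, move to (6,14). |black|=8
Step 13: on WHITE (6,14): turn R to W, flip to black, move to (6,13). |black|=9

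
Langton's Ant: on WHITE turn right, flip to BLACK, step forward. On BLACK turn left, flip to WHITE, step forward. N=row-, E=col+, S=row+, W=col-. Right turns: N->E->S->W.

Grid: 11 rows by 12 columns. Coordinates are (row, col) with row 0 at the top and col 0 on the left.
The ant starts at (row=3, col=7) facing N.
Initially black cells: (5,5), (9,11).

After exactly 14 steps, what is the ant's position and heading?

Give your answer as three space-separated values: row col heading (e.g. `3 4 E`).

Step 1: on WHITE (3,7): turn R to E, flip to black, move to (3,8). |black|=3
Step 2: on WHITE (3,8): turn R to S, flip to black, move to (4,8). |black|=4
Step 3: on WHITE (4,8): turn R to W, flip to black, move to (4,7). |black|=5
Step 4: on WHITE (4,7): turn R to N, flip to black, move to (3,7). |black|=6
Step 5: on BLACK (3,7): turn L to W, flip to white, move to (3,6). |black|=5
Step 6: on WHITE (3,6): turn R to N, flip to black, move to (2,6). |black|=6
Step 7: on WHITE (2,6): turn R to E, flip to black, move to (2,7). |black|=7
Step 8: on WHITE (2,7): turn R to S, flip to black, move to (3,7). |black|=8
Step 9: on WHITE (3,7): turn R to W, flip to black, move to (3,6). |black|=9
Step 10: on BLACK (3,6): turn L to S, flip to white, move to (4,6). |black|=8
Step 11: on WHITE (4,6): turn R to W, flip to black, move to (4,5). |black|=9
Step 12: on WHITE (4,5): turn R to N, flip to black, move to (3,5). |black|=10
Step 13: on WHITE (3,5): turn R to E, flip to black, move to (3,6). |black|=11
Step 14: on WHITE (3,6): turn R to S, flip to black, move to (4,6). |black|=12

Answer: 4 6 S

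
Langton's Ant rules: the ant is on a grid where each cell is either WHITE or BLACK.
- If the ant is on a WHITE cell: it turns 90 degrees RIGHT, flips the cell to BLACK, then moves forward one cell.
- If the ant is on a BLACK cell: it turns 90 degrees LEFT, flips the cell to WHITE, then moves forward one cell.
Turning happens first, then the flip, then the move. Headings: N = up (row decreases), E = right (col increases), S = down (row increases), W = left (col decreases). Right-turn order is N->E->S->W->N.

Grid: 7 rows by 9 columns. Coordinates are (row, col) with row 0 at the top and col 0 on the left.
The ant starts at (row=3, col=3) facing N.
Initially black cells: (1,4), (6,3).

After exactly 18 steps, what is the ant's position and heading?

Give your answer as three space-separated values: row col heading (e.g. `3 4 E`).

Answer: 4 2 S

Derivation:
Step 1: on WHITE (3,3): turn R to E, flip to black, move to (3,4). |black|=3
Step 2: on WHITE (3,4): turn R to S, flip to black, move to (4,4). |black|=4
Step 3: on WHITE (4,4): turn R to W, flip to black, move to (4,3). |black|=5
Step 4: on WHITE (4,3): turn R to N, flip to black, move to (3,3). |black|=6
Step 5: on BLACK (3,3): turn L to W, flip to white, move to (3,2). |black|=5
Step 6: on WHITE (3,2): turn R to N, flip to black, move to (2,2). |black|=6
Step 7: on WHITE (2,2): turn R to E, flip to black, move to (2,3). |black|=7
Step 8: on WHITE (2,3): turn R to S, flip to black, move to (3,3). |black|=8
Step 9: on WHITE (3,3): turn R to W, flip to black, move to (3,2). |black|=9
Step 10: on BLACK (3,2): turn L to S, flip to white, move to (4,2). |black|=8
Step 11: on WHITE (4,2): turn R to W, flip to black, move to (4,1). |black|=9
Step 12: on WHITE (4,1): turn R to N, flip to black, move to (3,1). |black|=10
Step 13: on WHITE (3,1): turn R to E, flip to black, move to (3,2). |black|=11
Step 14: on WHITE (3,2): turn R to S, flip to black, move to (4,2). |black|=12
Step 15: on BLACK (4,2): turn L to E, flip to white, move to (4,3). |black|=11
Step 16: on BLACK (4,3): turn L to N, flip to white, move to (3,3). |black|=10
Step 17: on BLACK (3,3): turn L to W, flip to white, move to (3,2). |black|=9
Step 18: on BLACK (3,2): turn L to S, flip to white, move to (4,2). |black|=8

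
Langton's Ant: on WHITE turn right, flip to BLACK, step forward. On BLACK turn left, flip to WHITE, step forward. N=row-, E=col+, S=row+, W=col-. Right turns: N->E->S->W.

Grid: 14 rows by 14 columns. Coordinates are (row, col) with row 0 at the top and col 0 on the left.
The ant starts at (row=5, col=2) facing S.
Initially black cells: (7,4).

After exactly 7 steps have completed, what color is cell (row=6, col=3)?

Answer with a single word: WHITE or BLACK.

Step 1: on WHITE (5,2): turn R to W, flip to black, move to (5,1). |black|=2
Step 2: on WHITE (5,1): turn R to N, flip to black, move to (4,1). |black|=3
Step 3: on WHITE (4,1): turn R to E, flip to black, move to (4,2). |black|=4
Step 4: on WHITE (4,2): turn R to S, flip to black, move to (5,2). |black|=5
Step 5: on BLACK (5,2): turn L to E, flip to white, move to (5,3). |black|=4
Step 6: on WHITE (5,3): turn R to S, flip to black, move to (6,3). |black|=5
Step 7: on WHITE (6,3): turn R to W, flip to black, move to (6,2). |black|=6

Answer: BLACK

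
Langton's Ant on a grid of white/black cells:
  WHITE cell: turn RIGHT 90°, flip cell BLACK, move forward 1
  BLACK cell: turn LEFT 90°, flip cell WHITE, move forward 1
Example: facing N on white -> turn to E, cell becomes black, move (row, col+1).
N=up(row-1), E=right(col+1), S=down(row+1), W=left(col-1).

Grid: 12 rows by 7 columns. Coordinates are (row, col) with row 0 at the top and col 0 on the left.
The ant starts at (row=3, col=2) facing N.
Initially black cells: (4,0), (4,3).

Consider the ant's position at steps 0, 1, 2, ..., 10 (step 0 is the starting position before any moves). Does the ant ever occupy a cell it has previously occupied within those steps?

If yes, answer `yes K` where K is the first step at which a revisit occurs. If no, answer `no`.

Answer: yes 6

Derivation:
Step 1: on WHITE (3,2): turn R to E, flip to black, move to (3,3). |black|=3 — new cell
Step 2: on WHITE (3,3): turn R to S, flip to black, move to (4,3). |black|=4 — new cell
Step 3: on BLACK (4,3): turn L to E, flip to white, move to (4,4). |black|=3 — new cell
Step 4: on WHITE (4,4): turn R to S, flip to black, move to (5,4). |black|=4 — new cell
Step 5: on WHITE (5,4): turn R to W, flip to black, move to (5,3). |black|=5 — new cell
Step 6: on WHITE (5,3): turn R to N, flip to black, move to (4,3). |black|=6 — REVISIT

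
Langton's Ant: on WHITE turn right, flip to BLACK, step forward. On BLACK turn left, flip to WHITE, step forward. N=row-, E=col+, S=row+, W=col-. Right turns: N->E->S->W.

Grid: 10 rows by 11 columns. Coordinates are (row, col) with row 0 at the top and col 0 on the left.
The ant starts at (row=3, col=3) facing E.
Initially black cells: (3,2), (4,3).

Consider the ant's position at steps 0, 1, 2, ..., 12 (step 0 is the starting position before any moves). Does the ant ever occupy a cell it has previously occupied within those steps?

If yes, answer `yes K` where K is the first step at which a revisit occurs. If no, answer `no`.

Step 1: on WHITE (3,3): turn R to S, flip to black, move to (4,3). |black|=3 — new cell
Step 2: on BLACK (4,3): turn L to E, flip to white, move to (4,4). |black|=2 — new cell
Step 3: on WHITE (4,4): turn R to S, flip to black, move to (5,4). |black|=3 — new cell
Step 4: on WHITE (5,4): turn R to W, flip to black, move to (5,3). |black|=4 — new cell
Step 5: on WHITE (5,3): turn R to N, flip to black, move to (4,3). |black|=5 — REVISIT

Answer: yes 5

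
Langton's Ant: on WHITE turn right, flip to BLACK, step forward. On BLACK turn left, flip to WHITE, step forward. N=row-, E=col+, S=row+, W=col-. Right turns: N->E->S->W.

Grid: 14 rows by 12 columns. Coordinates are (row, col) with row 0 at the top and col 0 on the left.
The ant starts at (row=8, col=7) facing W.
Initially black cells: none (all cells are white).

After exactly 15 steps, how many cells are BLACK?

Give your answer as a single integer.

Answer: 9

Derivation:
Step 1: on WHITE (8,7): turn R to N, flip to black, move to (7,7). |black|=1
Step 2: on WHITE (7,7): turn R to E, flip to black, move to (7,8). |black|=2
Step 3: on WHITE (7,8): turn R to S, flip to black, move to (8,8). |black|=3
Step 4: on WHITE (8,8): turn R to W, flip to black, move to (8,7). |black|=4
Step 5: on BLACK (8,7): turn L to S, flip to white, move to (9,7). |black|=3
Step 6: on WHITE (9,7): turn R to W, flip to black, move to (9,6). |black|=4
Step 7: on WHITE (9,6): turn R to N, flip to black, move to (8,6). |black|=5
Step 8: on WHITE (8,6): turn R to E, flip to black, move to (8,7). |black|=6
Step 9: on WHITE (8,7): turn R to S, flip to black, move to (9,7). |black|=7
Step 10: on BLACK (9,7): turn L to E, flip to white, move to (9,8). |black|=6
Step 11: on WHITE (9,8): turn R to S, flip to black, move to (10,8). |black|=7
Step 12: on WHITE (10,8): turn R to W, flip to black, move to (10,7). |black|=8
Step 13: on WHITE (10,7): turn R to N, flip to black, move to (9,7). |black|=9
Step 14: on WHITE (9,7): turn R to E, flip to black, move to (9,8). |black|=10
Step 15: on BLACK (9,8): turn L to N, flip to white, move to (8,8). |black|=9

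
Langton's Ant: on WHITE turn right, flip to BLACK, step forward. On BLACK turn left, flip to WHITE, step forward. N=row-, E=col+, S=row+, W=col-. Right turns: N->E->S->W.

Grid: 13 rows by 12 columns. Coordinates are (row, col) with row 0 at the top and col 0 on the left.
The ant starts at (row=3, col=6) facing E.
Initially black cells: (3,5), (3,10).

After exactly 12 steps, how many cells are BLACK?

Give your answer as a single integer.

Answer: 10

Derivation:
Step 1: on WHITE (3,6): turn R to S, flip to black, move to (4,6). |black|=3
Step 2: on WHITE (4,6): turn R to W, flip to black, move to (4,5). |black|=4
Step 3: on WHITE (4,5): turn R to N, flip to black, move to (3,5). |black|=5
Step 4: on BLACK (3,5): turn L to W, flip to white, move to (3,4). |black|=4
Step 5: on WHITE (3,4): turn R to N, flip to black, move to (2,4). |black|=5
Step 6: on WHITE (2,4): turn R to E, flip to black, move to (2,5). |black|=6
Step 7: on WHITE (2,5): turn R to S, flip to black, move to (3,5). |black|=7
Step 8: on WHITE (3,5): turn R to W, flip to black, move to (3,4). |black|=8
Step 9: on BLACK (3,4): turn L to S, flip to white, move to (4,4). |black|=7
Step 10: on WHITE (4,4): turn R to W, flip to black, move to (4,3). |black|=8
Step 11: on WHITE (4,3): turn R to N, flip to black, move to (3,3). |black|=9
Step 12: on WHITE (3,3): turn R to E, flip to black, move to (3,4). |black|=10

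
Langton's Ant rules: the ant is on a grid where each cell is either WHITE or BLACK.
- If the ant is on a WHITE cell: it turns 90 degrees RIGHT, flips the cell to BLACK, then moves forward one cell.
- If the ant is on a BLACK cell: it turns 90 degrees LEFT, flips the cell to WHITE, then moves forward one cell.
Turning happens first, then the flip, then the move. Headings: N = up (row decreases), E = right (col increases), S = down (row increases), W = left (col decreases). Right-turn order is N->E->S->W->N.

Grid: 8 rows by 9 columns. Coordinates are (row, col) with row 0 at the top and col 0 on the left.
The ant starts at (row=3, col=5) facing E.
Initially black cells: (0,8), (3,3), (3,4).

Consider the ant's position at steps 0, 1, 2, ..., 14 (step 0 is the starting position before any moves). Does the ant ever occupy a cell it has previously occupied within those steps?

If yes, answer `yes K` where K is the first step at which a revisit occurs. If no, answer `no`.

Answer: yes 8

Derivation:
Step 1: on WHITE (3,5): turn R to S, flip to black, move to (4,5). |black|=4 — new cell
Step 2: on WHITE (4,5): turn R to W, flip to black, move to (4,4). |black|=5 — new cell
Step 3: on WHITE (4,4): turn R to N, flip to black, move to (3,4). |black|=6 — new cell
Step 4: on BLACK (3,4): turn L to W, flip to white, move to (3,3). |black|=5 — new cell
Step 5: on BLACK (3,3): turn L to S, flip to white, move to (4,3). |black|=4 — new cell
Step 6: on WHITE (4,3): turn R to W, flip to black, move to (4,2). |black|=5 — new cell
Step 7: on WHITE (4,2): turn R to N, flip to black, move to (3,2). |black|=6 — new cell
Step 8: on WHITE (3,2): turn R to E, flip to black, move to (3,3). |black|=7 — REVISIT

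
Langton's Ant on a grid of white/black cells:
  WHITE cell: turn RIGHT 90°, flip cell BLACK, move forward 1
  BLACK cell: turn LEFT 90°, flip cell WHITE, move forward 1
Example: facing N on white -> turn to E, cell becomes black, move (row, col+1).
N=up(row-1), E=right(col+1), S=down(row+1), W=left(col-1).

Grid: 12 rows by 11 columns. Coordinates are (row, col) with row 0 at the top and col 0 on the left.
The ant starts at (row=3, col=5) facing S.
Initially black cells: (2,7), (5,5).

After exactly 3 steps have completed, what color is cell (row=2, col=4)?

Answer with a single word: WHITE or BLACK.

Answer: BLACK

Derivation:
Step 1: on WHITE (3,5): turn R to W, flip to black, move to (3,4). |black|=3
Step 2: on WHITE (3,4): turn R to N, flip to black, move to (2,4). |black|=4
Step 3: on WHITE (2,4): turn R to E, flip to black, move to (2,5). |black|=5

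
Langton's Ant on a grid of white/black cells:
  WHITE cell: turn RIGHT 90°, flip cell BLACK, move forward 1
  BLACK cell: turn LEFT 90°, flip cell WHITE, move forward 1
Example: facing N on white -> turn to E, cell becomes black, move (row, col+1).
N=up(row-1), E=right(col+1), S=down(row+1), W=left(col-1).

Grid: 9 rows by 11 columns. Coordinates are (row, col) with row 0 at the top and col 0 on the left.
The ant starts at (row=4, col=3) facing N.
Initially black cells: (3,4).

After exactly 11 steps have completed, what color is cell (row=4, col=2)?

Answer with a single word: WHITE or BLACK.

Step 1: on WHITE (4,3): turn R to E, flip to black, move to (4,4). |black|=2
Step 2: on WHITE (4,4): turn R to S, flip to black, move to (5,4). |black|=3
Step 3: on WHITE (5,4): turn R to W, flip to black, move to (5,3). |black|=4
Step 4: on WHITE (5,3): turn R to N, flip to black, move to (4,3). |black|=5
Step 5: on BLACK (4,3): turn L to W, flip to white, move to (4,2). |black|=4
Step 6: on WHITE (4,2): turn R to N, flip to black, move to (3,2). |black|=5
Step 7: on WHITE (3,2): turn R to E, flip to black, move to (3,3). |black|=6
Step 8: on WHITE (3,3): turn R to S, flip to black, move to (4,3). |black|=7
Step 9: on WHITE (4,3): turn R to W, flip to black, move to (4,2). |black|=8
Step 10: on BLACK (4,2): turn L to S, flip to white, move to (5,2). |black|=7
Step 11: on WHITE (5,2): turn R to W, flip to black, move to (5,1). |black|=8

Answer: WHITE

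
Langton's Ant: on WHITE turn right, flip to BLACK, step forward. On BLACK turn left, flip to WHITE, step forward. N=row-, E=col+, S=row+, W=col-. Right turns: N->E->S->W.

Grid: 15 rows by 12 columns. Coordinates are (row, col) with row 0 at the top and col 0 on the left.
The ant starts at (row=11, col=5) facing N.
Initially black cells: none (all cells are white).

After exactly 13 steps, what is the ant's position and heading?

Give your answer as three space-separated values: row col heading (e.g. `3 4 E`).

Step 1: on WHITE (11,5): turn R to E, flip to black, move to (11,6). |black|=1
Step 2: on WHITE (11,6): turn R to S, flip to black, move to (12,6). |black|=2
Step 3: on WHITE (12,6): turn R to W, flip to black, move to (12,5). |black|=3
Step 4: on WHITE (12,5): turn R to N, flip to black, move to (11,5). |black|=4
Step 5: on BLACK (11,5): turn L to W, flip to white, move to (11,4). |black|=3
Step 6: on WHITE (11,4): turn R to N, flip to black, move to (10,4). |black|=4
Step 7: on WHITE (10,4): turn R to E, flip to black, move to (10,5). |black|=5
Step 8: on WHITE (10,5): turn R to S, flip to black, move to (11,5). |black|=6
Step 9: on WHITE (11,5): turn R to W, flip to black, move to (11,4). |black|=7
Step 10: on BLACK (11,4): turn L to S, flip to white, move to (12,4). |black|=6
Step 11: on WHITE (12,4): turn R to W, flip to black, move to (12,3). |black|=7
Step 12: on WHITE (12,3): turn R to N, flip to black, move to (11,3). |black|=8
Step 13: on WHITE (11,3): turn R to E, flip to black, move to (11,4). |black|=9

Answer: 11 4 E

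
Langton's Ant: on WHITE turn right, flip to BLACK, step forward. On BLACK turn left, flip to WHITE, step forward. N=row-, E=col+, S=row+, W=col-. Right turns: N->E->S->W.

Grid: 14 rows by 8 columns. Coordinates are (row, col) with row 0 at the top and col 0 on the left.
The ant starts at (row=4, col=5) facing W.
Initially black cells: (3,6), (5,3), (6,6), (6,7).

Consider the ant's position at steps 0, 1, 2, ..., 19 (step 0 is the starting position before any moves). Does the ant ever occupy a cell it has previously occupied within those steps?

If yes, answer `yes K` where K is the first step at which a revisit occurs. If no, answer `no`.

Step 1: on WHITE (4,5): turn R to N, flip to black, move to (3,5). |black|=5 — new cell
Step 2: on WHITE (3,5): turn R to E, flip to black, move to (3,6). |black|=6 — new cell
Step 3: on BLACK (3,6): turn L to N, flip to white, move to (2,6). |black|=5 — new cell
Step 4: on WHITE (2,6): turn R to E, flip to black, move to (2,7). |black|=6 — new cell
Step 5: on WHITE (2,7): turn R to S, flip to black, move to (3,7). |black|=7 — new cell
Step 6: on WHITE (3,7): turn R to W, flip to black, move to (3,6). |black|=8 — REVISIT

Answer: yes 6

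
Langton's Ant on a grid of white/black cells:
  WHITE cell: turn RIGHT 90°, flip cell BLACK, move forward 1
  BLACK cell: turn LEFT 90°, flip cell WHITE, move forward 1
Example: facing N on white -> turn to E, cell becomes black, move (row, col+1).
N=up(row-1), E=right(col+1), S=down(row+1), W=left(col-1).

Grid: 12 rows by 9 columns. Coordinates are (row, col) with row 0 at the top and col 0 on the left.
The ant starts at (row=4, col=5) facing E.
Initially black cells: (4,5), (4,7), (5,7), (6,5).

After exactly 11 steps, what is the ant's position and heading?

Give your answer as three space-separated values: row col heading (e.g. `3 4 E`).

Step 1: on BLACK (4,5): turn L to N, flip to white, move to (3,5). |black|=3
Step 2: on WHITE (3,5): turn R to E, flip to black, move to (3,6). |black|=4
Step 3: on WHITE (3,6): turn R to S, flip to black, move to (4,6). |black|=5
Step 4: on WHITE (4,6): turn R to W, flip to black, move to (4,5). |black|=6
Step 5: on WHITE (4,5): turn R to N, flip to black, move to (3,5). |black|=7
Step 6: on BLACK (3,5): turn L to W, flip to white, move to (3,4). |black|=6
Step 7: on WHITE (3,4): turn R to N, flip to black, move to (2,4). |black|=7
Step 8: on WHITE (2,4): turn R to E, flip to black, move to (2,5). |black|=8
Step 9: on WHITE (2,5): turn R to S, flip to black, move to (3,5). |black|=9
Step 10: on WHITE (3,5): turn R to W, flip to black, move to (3,4). |black|=10
Step 11: on BLACK (3,4): turn L to S, flip to white, move to (4,4). |black|=9

Answer: 4 4 S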